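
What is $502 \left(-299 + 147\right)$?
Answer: $-76304$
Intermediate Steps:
$502 \left(-299 + 147\right) = 502 \left(-152\right) = -76304$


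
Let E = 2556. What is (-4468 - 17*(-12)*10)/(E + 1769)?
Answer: -2428/4325 ≈ -0.56139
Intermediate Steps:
(-4468 - 17*(-12)*10)/(E + 1769) = (-4468 - 17*(-12)*10)/(2556 + 1769) = (-4468 + 204*10)/4325 = (-4468 + 2040)*(1/4325) = -2428*1/4325 = -2428/4325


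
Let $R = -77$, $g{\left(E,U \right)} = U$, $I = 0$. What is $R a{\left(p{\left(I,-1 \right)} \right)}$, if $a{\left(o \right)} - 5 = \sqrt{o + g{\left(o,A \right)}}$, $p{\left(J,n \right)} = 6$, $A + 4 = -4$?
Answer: $-385 - 77 i \sqrt{2} \approx -385.0 - 108.89 i$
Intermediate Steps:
$A = -8$ ($A = -4 - 4 = -8$)
$a{\left(o \right)} = 5 + \sqrt{-8 + o}$ ($a{\left(o \right)} = 5 + \sqrt{o - 8} = 5 + \sqrt{-8 + o}$)
$R a{\left(p{\left(I,-1 \right)} \right)} = - 77 \left(5 + \sqrt{-8 + 6}\right) = - 77 \left(5 + \sqrt{-2}\right) = - 77 \left(5 + i \sqrt{2}\right) = -385 - 77 i \sqrt{2}$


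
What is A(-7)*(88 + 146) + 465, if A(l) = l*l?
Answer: 11931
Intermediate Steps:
A(l) = l²
A(-7)*(88 + 146) + 465 = (-7)²*(88 + 146) + 465 = 49*234 + 465 = 11466 + 465 = 11931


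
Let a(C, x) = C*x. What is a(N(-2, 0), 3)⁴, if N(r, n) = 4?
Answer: 20736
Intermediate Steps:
a(N(-2, 0), 3)⁴ = (4*3)⁴ = 12⁴ = 20736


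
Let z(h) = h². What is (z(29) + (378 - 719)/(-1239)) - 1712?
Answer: -1078828/1239 ≈ -870.72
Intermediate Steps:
(z(29) + (378 - 719)/(-1239)) - 1712 = (29² + (378 - 719)/(-1239)) - 1712 = (841 - 341*(-1/1239)) - 1712 = (841 + 341/1239) - 1712 = 1042340/1239 - 1712 = -1078828/1239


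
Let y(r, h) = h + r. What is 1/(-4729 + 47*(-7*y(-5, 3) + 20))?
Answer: -1/3131 ≈ -0.00031939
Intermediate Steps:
1/(-4729 + 47*(-7*y(-5, 3) + 20)) = 1/(-4729 + 47*(-7*(3 - 5) + 20)) = 1/(-4729 + 47*(-7*(-2) + 20)) = 1/(-4729 + 47*(14 + 20)) = 1/(-4729 + 47*34) = 1/(-4729 + 1598) = 1/(-3131) = -1/3131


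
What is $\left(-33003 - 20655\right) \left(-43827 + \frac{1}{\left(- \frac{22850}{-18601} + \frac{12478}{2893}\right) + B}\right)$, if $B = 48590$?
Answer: $\frac{279534037277068797267}{118866225509} \approx 2.3517 \cdot 10^{9}$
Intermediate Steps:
$\left(-33003 - 20655\right) \left(-43827 + \frac{1}{\left(- \frac{22850}{-18601} + \frac{12478}{2893}\right) + B}\right) = \left(-33003 - 20655\right) \left(-43827 + \frac{1}{\left(- \frac{22850}{-18601} + \frac{12478}{2893}\right) + 48590}\right) = - 53658 \left(-43827 + \frac{1}{\left(\left(-22850\right) \left(- \frac{1}{18601}\right) + 12478 \cdot \frac{1}{2893}\right) + 48590}\right) = - 53658 \left(-43827 + \frac{1}{\left(\frac{22850}{18601} + \frac{12478}{2893}\right) + 48590}\right) = - 53658 \left(-43827 + \frac{1}{\frac{27109848}{4892063} + 48590}\right) = - 53658 \left(-43827 + \frac{1}{\frac{237732451018}{4892063}}\right) = - 53658 \left(-43827 + \frac{4892063}{237732451018}\right) = \left(-53658\right) \left(- \frac{10419100125873823}{237732451018}\right) = \frac{279534037277068797267}{118866225509}$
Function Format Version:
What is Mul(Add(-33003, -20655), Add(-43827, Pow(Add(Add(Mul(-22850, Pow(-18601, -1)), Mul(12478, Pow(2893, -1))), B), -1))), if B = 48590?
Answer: Rational(279534037277068797267, 118866225509) ≈ 2.3517e+9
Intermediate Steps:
Mul(Add(-33003, -20655), Add(-43827, Pow(Add(Add(Mul(-22850, Pow(-18601, -1)), Mul(12478, Pow(2893, -1))), B), -1))) = Mul(Add(-33003, -20655), Add(-43827, Pow(Add(Add(Mul(-22850, Pow(-18601, -1)), Mul(12478, Pow(2893, -1))), 48590), -1))) = Mul(-53658, Add(-43827, Pow(Add(Add(Mul(-22850, Rational(-1, 18601)), Mul(12478, Rational(1, 2893))), 48590), -1))) = Mul(-53658, Add(-43827, Pow(Add(Add(Rational(22850, 18601), Rational(12478, 2893)), 48590), -1))) = Mul(-53658, Add(-43827, Pow(Add(Rational(27109848, 4892063), 48590), -1))) = Mul(-53658, Add(-43827, Pow(Rational(237732451018, 4892063), -1))) = Mul(-53658, Add(-43827, Rational(4892063, 237732451018))) = Mul(-53658, Rational(-10419100125873823, 237732451018)) = Rational(279534037277068797267, 118866225509)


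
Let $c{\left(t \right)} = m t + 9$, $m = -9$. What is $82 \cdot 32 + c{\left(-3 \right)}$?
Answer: $2660$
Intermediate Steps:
$c{\left(t \right)} = 9 - 9 t$ ($c{\left(t \right)} = - 9 t + 9 = 9 - 9 t$)
$82 \cdot 32 + c{\left(-3 \right)} = 82 \cdot 32 + \left(9 - -27\right) = 2624 + \left(9 + 27\right) = 2624 + 36 = 2660$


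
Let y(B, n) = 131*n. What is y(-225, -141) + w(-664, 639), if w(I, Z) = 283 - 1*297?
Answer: -18485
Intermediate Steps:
w(I, Z) = -14 (w(I, Z) = 283 - 297 = -14)
y(-225, -141) + w(-664, 639) = 131*(-141) - 14 = -18471 - 14 = -18485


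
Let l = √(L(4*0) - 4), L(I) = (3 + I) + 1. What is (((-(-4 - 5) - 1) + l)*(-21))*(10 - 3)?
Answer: -1176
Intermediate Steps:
L(I) = 4 + I
l = 0 (l = √((4 + 4*0) - 4) = √((4 + 0) - 4) = √(4 - 4) = √0 = 0)
(((-(-4 - 5) - 1) + l)*(-21))*(10 - 3) = (((-(-4 - 5) - 1) + 0)*(-21))*(10 - 3) = (((-1*(-9) - 1) + 0)*(-21))*7 = (((9 - 1) + 0)*(-21))*7 = ((8 + 0)*(-21))*7 = (8*(-21))*7 = -168*7 = -1176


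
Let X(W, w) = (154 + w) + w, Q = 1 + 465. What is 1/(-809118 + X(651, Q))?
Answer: -1/808032 ≈ -1.2376e-6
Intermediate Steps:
Q = 466
X(W, w) = 154 + 2*w
1/(-809118 + X(651, Q)) = 1/(-809118 + (154 + 2*466)) = 1/(-809118 + (154 + 932)) = 1/(-809118 + 1086) = 1/(-808032) = -1/808032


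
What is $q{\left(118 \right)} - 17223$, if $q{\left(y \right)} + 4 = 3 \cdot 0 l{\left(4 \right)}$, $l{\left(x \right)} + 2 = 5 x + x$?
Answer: $-17227$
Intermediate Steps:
$l{\left(x \right)} = -2 + 6 x$ ($l{\left(x \right)} = -2 + \left(5 x + x\right) = -2 + 6 x$)
$q{\left(y \right)} = -4$ ($q{\left(y \right)} = -4 + 3 \cdot 0 \left(-2 + 6 \cdot 4\right) = -4 + 0 \left(-2 + 24\right) = -4 + 0 \cdot 22 = -4 + 0 = -4$)
$q{\left(118 \right)} - 17223 = -4 - 17223 = -17227$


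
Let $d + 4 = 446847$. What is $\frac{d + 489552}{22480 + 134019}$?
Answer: $\frac{936395}{156499} \approx 5.9834$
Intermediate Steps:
$d = 446843$ ($d = -4 + 446847 = 446843$)
$\frac{d + 489552}{22480 + 134019} = \frac{446843 + 489552}{22480 + 134019} = \frac{936395}{156499}$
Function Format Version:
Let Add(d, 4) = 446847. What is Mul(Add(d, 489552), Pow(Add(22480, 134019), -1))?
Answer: Rational(936395, 156499) ≈ 5.9834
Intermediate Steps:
d = 446843 (d = Add(-4, 446847) = 446843)
Mul(Add(d, 489552), Pow(Add(22480, 134019), -1)) = Mul(Add(446843, 489552), Pow(Add(22480, 134019), -1)) = Mul(936395, Pow(156499, -1)) = Mul(936395, Rational(1, 156499)) = Rational(936395, 156499)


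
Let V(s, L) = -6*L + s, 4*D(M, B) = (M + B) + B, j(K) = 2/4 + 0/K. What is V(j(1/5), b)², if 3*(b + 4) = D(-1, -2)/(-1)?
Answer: 484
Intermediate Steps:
j(K) = ½ (j(K) = 2*(¼) + 0 = ½ + 0 = ½)
D(M, B) = B/2 + M/4 (D(M, B) = ((M + B) + B)/4 = ((B + M) + B)/4 = (M + 2*B)/4 = B/2 + M/4)
b = -43/12 (b = -4 + (((½)*(-2) + (¼)*(-1))/(-1))/3 = -4 + ((-1 - ¼)*(-1))/3 = -4 + (-5/4*(-1))/3 = -4 + (⅓)*(5/4) = -4 + 5/12 = -43/12 ≈ -3.5833)
V(s, L) = s - 6*L
V(j(1/5), b)² = (½ - 6*(-43/12))² = (½ + 43/2)² = 22² = 484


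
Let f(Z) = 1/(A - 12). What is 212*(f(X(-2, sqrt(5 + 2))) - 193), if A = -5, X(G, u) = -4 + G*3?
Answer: -695784/17 ≈ -40929.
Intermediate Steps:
X(G, u) = -4 + 3*G
f(Z) = -1/17 (f(Z) = 1/(-5 - 12) = 1/(-17) = -1/17)
212*(f(X(-2, sqrt(5 + 2))) - 193) = 212*(-1/17 - 193) = 212*(-3282/17) = -695784/17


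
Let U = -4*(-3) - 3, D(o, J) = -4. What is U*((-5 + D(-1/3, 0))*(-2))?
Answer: 162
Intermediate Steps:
U = 9 (U = 12 - 3 = 9)
U*((-5 + D(-1/3, 0))*(-2)) = 9*((-5 - 4)*(-2)) = 9*(-9*(-2)) = 9*18 = 162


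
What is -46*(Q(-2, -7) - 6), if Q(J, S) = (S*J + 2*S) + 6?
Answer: 0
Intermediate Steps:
Q(J, S) = 6 + 2*S + J*S (Q(J, S) = (J*S + 2*S) + 6 = (2*S + J*S) + 6 = 6 + 2*S + J*S)
-46*(Q(-2, -7) - 6) = -46*((6 + 2*(-7) - 2*(-7)) - 6) = -46*((6 - 14 + 14) - 6) = -46*(6 - 6) = -46*0 = 0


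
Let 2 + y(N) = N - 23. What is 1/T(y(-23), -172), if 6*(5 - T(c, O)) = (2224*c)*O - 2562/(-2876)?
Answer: -2876/8801190271 ≈ -3.2677e-7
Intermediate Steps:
y(N) = -25 + N (y(N) = -2 + (N - 23) = -2 + (-23 + N) = -25 + N)
T(c, O) = 13953/2876 - 1112*O*c/3 (T(c, O) = 5 - ((2224*c)*O - 2562/(-2876))/6 = 5 - (2224*O*c - 2562*(-1/2876))/6 = 5 - (2224*O*c + 1281/1438)/6 = 5 - (1281/1438 + 2224*O*c)/6 = 5 + (-427/2876 - 1112*O*c/3) = 13953/2876 - 1112*O*c/3)
1/T(y(-23), -172) = 1/(13953/2876 - 1112/3*(-172)*(-25 - 23)) = 1/(13953/2876 - 1112/3*(-172)*(-48)) = 1/(13953/2876 - 3060224) = 1/(-8801190271/2876) = -2876/8801190271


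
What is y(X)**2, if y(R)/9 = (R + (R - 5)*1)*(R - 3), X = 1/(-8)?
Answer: 22325625/1024 ≈ 21802.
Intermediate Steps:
X = -1/8 ≈ -0.12500
y(R) = 9*(-5 + 2*R)*(-3 + R) (y(R) = 9*((R + (R - 5)*1)*(R - 3)) = 9*((R + (-5 + R)*1)*(-3 + R)) = 9*((R + (-5 + R))*(-3 + R)) = 9*((-5 + 2*R)*(-3 + R)) = 9*(-5 + 2*R)*(-3 + R))
y(X)**2 = (135 - 99*(-1/8) + 18*(-1/8)**2)**2 = (135 + 99/8 + 18*(1/64))**2 = (135 + 99/8 + 9/32)**2 = (4725/32)**2 = 22325625/1024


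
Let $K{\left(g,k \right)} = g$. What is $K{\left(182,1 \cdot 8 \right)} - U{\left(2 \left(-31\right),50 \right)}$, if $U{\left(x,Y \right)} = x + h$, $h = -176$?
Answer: $420$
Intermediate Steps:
$U{\left(x,Y \right)} = -176 + x$ ($U{\left(x,Y \right)} = x - 176 = -176 + x$)
$K{\left(182,1 \cdot 8 \right)} - U{\left(2 \left(-31\right),50 \right)} = 182 - \left(-176 + 2 \left(-31\right)\right) = 182 - \left(-176 - 62\right) = 182 - -238 = 182 + 238 = 420$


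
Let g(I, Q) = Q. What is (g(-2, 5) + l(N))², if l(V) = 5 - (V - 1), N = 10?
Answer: 1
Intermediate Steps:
l(V) = 6 - V (l(V) = 5 - (-1 + V) = 5 + (1 - V) = 6 - V)
(g(-2, 5) + l(N))² = (5 + (6 - 1*10))² = (5 + (6 - 10))² = (5 - 4)² = 1² = 1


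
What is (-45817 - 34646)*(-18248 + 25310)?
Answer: -568229706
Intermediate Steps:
(-45817 - 34646)*(-18248 + 25310) = -80463*7062 = -568229706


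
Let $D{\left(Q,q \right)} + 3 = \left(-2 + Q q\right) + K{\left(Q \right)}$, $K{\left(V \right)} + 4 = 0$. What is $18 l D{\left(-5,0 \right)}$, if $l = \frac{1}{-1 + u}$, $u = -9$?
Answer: $\frac{81}{5} \approx 16.2$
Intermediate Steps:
$K{\left(V \right)} = -4$ ($K{\left(V \right)} = -4 + 0 = -4$)
$l = - \frac{1}{10}$ ($l = \frac{1}{-1 - 9} = \frac{1}{-10} = - \frac{1}{10} \approx -0.1$)
$D{\left(Q,q \right)} = -9 + Q q$ ($D{\left(Q,q \right)} = -3 + \left(\left(-2 + Q q\right) - 4\right) = -3 + \left(-6 + Q q\right) = -9 + Q q$)
$18 l D{\left(-5,0 \right)} = 18 \left(- \frac{1}{10}\right) \left(-9 - 0\right) = - \frac{9 \left(-9 + 0\right)}{5} = \left(- \frac{9}{5}\right) \left(-9\right) = \frac{81}{5}$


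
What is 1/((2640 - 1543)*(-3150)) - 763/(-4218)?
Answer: 219715036/1214625825 ≈ 0.18089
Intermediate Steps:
1/((2640 - 1543)*(-3150)) - 763/(-4218) = -1/3150/1097 - 763*(-1/4218) = (1/1097)*(-1/3150) + 763/4218 = -1/3455550 + 763/4218 = 219715036/1214625825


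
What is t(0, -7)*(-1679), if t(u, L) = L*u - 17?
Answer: 28543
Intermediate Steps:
t(u, L) = -17 + L*u
t(0, -7)*(-1679) = (-17 - 7*0)*(-1679) = (-17 + 0)*(-1679) = -17*(-1679) = 28543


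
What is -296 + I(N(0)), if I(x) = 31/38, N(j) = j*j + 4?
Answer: -11217/38 ≈ -295.18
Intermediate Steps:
N(j) = 4 + j² (N(j) = j² + 4 = 4 + j²)
I(x) = 31/38 (I(x) = 31*(1/38) = 31/38)
-296 + I(N(0)) = -296 + 31/38 = -11217/38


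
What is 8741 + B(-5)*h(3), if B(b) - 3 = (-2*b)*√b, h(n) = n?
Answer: 8750 + 30*I*√5 ≈ 8750.0 + 67.082*I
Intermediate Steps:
B(b) = 3 - 2*b^(3/2) (B(b) = 3 + (-2*b)*√b = 3 - 2*b^(3/2))
8741 + B(-5)*h(3) = 8741 + (3 - (-10)*I*√5)*3 = 8741 + (3 + 10*I*√5)*3 = 8741 + (9 + 30*I*√5) = 8750 + 30*I*√5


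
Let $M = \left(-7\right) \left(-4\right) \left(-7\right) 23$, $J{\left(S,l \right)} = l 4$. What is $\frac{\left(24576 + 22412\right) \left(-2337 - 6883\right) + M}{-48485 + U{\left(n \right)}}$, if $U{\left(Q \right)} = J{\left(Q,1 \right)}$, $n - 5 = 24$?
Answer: $\frac{433233868}{48481} \approx 8936.2$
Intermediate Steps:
$n = 29$ ($n = 5 + 24 = 29$)
$J{\left(S,l \right)} = 4 l$
$U{\left(Q \right)} = 4$ ($U{\left(Q \right)} = 4 \cdot 1 = 4$)
$M = -4508$ ($M = 28 \left(-7\right) 23 = \left(-196\right) 23 = -4508$)
$\frac{\left(24576 + 22412\right) \left(-2337 - 6883\right) + M}{-48485 + U{\left(n \right)}} = \frac{\left(24576 + 22412\right) \left(-2337 - 6883\right) - 4508}{-48485 + 4} = \frac{46988 \left(-9220\right) - 4508}{-48481} = \left(-433229360 - 4508\right) \left(- \frac{1}{48481}\right) = \left(-433233868\right) \left(- \frac{1}{48481}\right) = \frac{433233868}{48481}$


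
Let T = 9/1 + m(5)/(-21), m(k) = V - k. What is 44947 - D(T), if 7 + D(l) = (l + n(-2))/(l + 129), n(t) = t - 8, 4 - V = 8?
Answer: 43560430/969 ≈ 44954.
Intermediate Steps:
V = -4 (V = 4 - 1*8 = 4 - 8 = -4)
m(k) = -4 - k
T = 66/7 (T = 9/1 + (-4 - 1*5)/(-21) = 9*1 + (-4 - 5)*(-1/21) = 9 - 9*(-1/21) = 9 + 3/7 = 66/7 ≈ 9.4286)
n(t) = -8 + t
D(l) = -7 + (-10 + l)/(129 + l) (D(l) = -7 + (l + (-8 - 2))/(l + 129) = -7 + (l - 10)/(129 + l) = -7 + (-10 + l)/(129 + l))
44947 - D(T) = 44947 - (-913 - 6*66/7)/(129 + 66/7) = 44947 - (-913 - 396/7)/969/7 = 44947 - 7*(-6787)/(969*7) = 44947 - 1*(-6787/969) = 44947 + 6787/969 = 43560430/969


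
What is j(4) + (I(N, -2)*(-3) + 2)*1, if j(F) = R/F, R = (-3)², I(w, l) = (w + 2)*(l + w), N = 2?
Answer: 17/4 ≈ 4.2500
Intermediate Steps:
I(w, l) = (2 + w)*(l + w)
R = 9
j(F) = 9/F
j(4) + (I(N, -2)*(-3) + 2)*1 = 9/4 + ((2² + 2*(-2) + 2*2 - 2*2)*(-3) + 2)*1 = 9*(¼) + ((4 - 4 + 4 - 4)*(-3) + 2)*1 = 9/4 + (0*(-3) + 2)*1 = 9/4 + (0 + 2)*1 = 9/4 + 2*1 = 9/4 + 2 = 17/4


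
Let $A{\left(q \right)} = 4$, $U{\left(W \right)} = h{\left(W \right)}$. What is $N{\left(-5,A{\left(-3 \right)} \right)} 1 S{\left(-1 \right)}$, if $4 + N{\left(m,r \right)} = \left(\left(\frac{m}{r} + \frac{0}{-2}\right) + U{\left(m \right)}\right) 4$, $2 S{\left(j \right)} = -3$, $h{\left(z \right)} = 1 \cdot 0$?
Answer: $\frac{27}{2} \approx 13.5$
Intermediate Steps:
$h{\left(z \right)} = 0$
$U{\left(W \right)} = 0$
$S{\left(j \right)} = - \frac{3}{2}$ ($S{\left(j \right)} = \frac{1}{2} \left(-3\right) = - \frac{3}{2}$)
$N{\left(m,r \right)} = -4 + \frac{4 m}{r}$ ($N{\left(m,r \right)} = -4 + \left(\left(\frac{m}{r} + \frac{0}{-2}\right) + 0\right) 4 = -4 + \left(\left(\frac{m}{r} + 0 \left(- \frac{1}{2}\right)\right) + 0\right) 4 = -4 + \left(\left(\frac{m}{r} + 0\right) + 0\right) 4 = -4 + \left(\frac{m}{r} + 0\right) 4 = -4 + \frac{m}{r} 4 = -4 + \frac{4 m}{r}$)
$N{\left(-5,A{\left(-3 \right)} \right)} 1 S{\left(-1 \right)} = \left(-4 + 4 \left(-5\right) \frac{1}{4}\right) 1 \left(- \frac{3}{2}\right) = \left(-4 + 4 \left(-5\right) \frac{1}{4}\right) \left(- \frac{3}{2}\right) = \left(-4 - 5\right) \left(- \frac{3}{2}\right) = \left(-9\right) \left(- \frac{3}{2}\right) = \frac{27}{2}$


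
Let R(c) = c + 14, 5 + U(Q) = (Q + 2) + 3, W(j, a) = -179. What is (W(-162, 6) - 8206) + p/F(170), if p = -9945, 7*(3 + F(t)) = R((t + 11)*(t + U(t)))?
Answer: -57335980/6837 ≈ -8386.1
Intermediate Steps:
U(Q) = Q (U(Q) = -5 + ((Q + 2) + 3) = -5 + ((2 + Q) + 3) = -5 + (5 + Q) = Q)
R(c) = 14 + c
F(t) = -1 + 2*t*(11 + t)/7 (F(t) = -3 + (14 + (t + 11)*(t + t))/7 = -3 + (14 + (11 + t)*(2*t))/7 = -3 + (14 + 2*t*(11 + t))/7 = -3 + (2 + 2*t*(11 + t)/7) = -1 + 2*t*(11 + t)/7)
(W(-162, 6) - 8206) + p/F(170) = (-179 - 8206) - 9945/(-1 + (2/7)*170² + (22/7)*170) = -8385 - 9945/(-1 + (2/7)*28900 + 3740/7) = -8385 - 9945/(-1 + 57800/7 + 3740/7) = -8385 - 9945/61533/7 = -8385 - 9945*7/61533 = -8385 - 7735/6837 = -57335980/6837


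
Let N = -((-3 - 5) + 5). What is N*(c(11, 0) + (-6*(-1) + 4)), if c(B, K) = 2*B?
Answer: 96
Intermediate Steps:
N = 3 (N = -(-8 + 5) = -1*(-3) = 3)
N*(c(11, 0) + (-6*(-1) + 4)) = 3*(2*11 + (-6*(-1) + 4)) = 3*(22 + (6 + 4)) = 3*(22 + 10) = 3*32 = 96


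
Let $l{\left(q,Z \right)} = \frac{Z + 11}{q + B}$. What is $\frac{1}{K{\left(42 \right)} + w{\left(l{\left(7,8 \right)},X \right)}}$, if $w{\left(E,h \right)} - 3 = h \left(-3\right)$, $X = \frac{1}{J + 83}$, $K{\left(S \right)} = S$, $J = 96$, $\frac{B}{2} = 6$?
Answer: $\frac{179}{8052} \approx 0.022231$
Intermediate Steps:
$B = 12$ ($B = 2 \cdot 6 = 12$)
$l{\left(q,Z \right)} = \frac{11 + Z}{12 + q}$ ($l{\left(q,Z \right)} = \frac{Z + 11}{q + 12} = \frac{11 + Z}{12 + q}$)
$X = \frac{1}{179}$ ($X = \frac{1}{96 + 83} = \frac{1}{179} \approx 0.0055866$)
$w{\left(E,h \right)} = 3 - 3 h$ ($w{\left(E,h \right)} = 3 + h \left(-3\right) = 3 - 3 h$)
$\frac{1}{K{\left(42 \right)} + w{\left(l{\left(7,8 \right)},X \right)}} = \frac{1}{42 + \left(3 - \frac{3}{179}\right)} = \frac{1}{42 + \frac{534}{179}} = \frac{1}{\frac{8052}{179}} = \frac{179}{8052}$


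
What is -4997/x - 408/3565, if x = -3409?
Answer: 16423433/12153085 ≈ 1.3514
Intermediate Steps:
-4997/x - 408/3565 = -4997/(-3409) - 408/3565 = -4997*(-1/3409) - 408*1/3565 = 4997/3409 - 408/3565 = 16423433/12153085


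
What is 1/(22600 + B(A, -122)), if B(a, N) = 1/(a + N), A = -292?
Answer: 414/9356399 ≈ 4.4248e-5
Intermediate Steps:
B(a, N) = 1/(N + a)
1/(22600 + B(A, -122)) = 1/(22600 + 1/(-122 - 292)) = 1/(22600 + 1/(-414)) = 1/(22600 - 1/414) = 1/(9356399/414) = 414/9356399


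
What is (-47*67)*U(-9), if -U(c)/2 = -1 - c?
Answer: 50384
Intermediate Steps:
U(c) = 2 + 2*c (U(c) = -2*(-1 - c) = 2 + 2*c)
(-47*67)*U(-9) = (-47*67)*(2 + 2*(-9)) = -3149*(2 - 18) = -3149*(-16) = 50384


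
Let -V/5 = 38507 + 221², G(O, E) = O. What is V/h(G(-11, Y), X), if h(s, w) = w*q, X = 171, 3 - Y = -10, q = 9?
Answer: -145580/513 ≈ -283.78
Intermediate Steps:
Y = 13 (Y = 3 - 1*(-10) = 3 + 10 = 13)
V = -436740 (V = -5*(38507 + 221²) = -5*(38507 + 48841) = -5*87348 = -436740)
h(s, w) = 9*w (h(s, w) = w*9 = 9*w)
V/h(G(-11, Y), X) = -436740/(9*171) = -436740/1539 = -436740*1/1539 = -145580/513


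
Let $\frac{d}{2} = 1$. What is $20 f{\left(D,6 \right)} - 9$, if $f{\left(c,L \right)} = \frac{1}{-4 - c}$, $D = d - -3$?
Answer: $- \frac{101}{9} \approx -11.222$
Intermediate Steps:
$d = 2$ ($d = 2 \cdot 1 = 2$)
$D = 5$ ($D = 2 - -3 = 2 + 3 = 5$)
$20 f{\left(D,6 \right)} - 9 = 20 \left(- \frac{1}{4 + 5}\right) - 9 = 20 \left(- \frac{1}{9}\right) - 9 = - \frac{20}{9} - 9 = - \frac{101}{9}$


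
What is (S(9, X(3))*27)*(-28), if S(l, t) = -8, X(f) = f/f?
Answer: 6048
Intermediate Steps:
X(f) = 1
(S(9, X(3))*27)*(-28) = -8*27*(-28) = -216*(-28) = 6048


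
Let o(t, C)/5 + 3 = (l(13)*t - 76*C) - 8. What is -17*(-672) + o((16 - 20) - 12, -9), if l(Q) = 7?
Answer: 14229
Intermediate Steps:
o(t, C) = -55 - 380*C + 35*t (o(t, C) = -15 + 5*((7*t - 76*C) - 8) = -15 + 5*((-76*C + 7*t) - 8) = -15 + 5*(-8 - 76*C + 7*t) = -15 + (-40 - 380*C + 35*t) = -55 - 380*C + 35*t)
-17*(-672) + o((16 - 20) - 12, -9) = -17*(-672) + (-55 - 380*(-9) + 35*((16 - 20) - 12)) = 11424 + (-55 + 3420 + 35*(-4 - 12)) = 11424 + (-55 + 3420 + 35*(-16)) = 11424 + (-55 + 3420 - 560) = 11424 + 2805 = 14229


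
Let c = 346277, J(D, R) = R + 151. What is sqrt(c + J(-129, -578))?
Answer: 5*sqrt(13834) ≈ 588.09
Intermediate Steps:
J(D, R) = 151 + R
sqrt(c + J(-129, -578)) = sqrt(346277 + (151 - 578)) = sqrt(346277 - 427) = sqrt(345850) = 5*sqrt(13834)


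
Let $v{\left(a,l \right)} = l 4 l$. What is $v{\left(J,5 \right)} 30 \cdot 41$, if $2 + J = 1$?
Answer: $123000$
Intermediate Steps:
$J = -1$ ($J = -2 + 1 = -1$)
$v{\left(a,l \right)} = 4 l^{2}$ ($v{\left(a,l \right)} = 4 l l = 4 l^{2}$)
$v{\left(J,5 \right)} 30 \cdot 41 = 4 \cdot 5^{2} \cdot 30 \cdot 41 = 4 \cdot 25 \cdot 30 \cdot 41 = 100 \cdot 30 \cdot 41 = 3000 \cdot 41 = 123000$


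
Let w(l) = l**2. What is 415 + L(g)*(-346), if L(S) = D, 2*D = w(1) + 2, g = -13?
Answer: -104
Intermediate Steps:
D = 3/2 (D = (1**2 + 2)/2 = (1 + 2)/2 = (1/2)*3 = 3/2 ≈ 1.5000)
L(S) = 3/2
415 + L(g)*(-346) = 415 + (3/2)*(-346) = 415 - 519 = -104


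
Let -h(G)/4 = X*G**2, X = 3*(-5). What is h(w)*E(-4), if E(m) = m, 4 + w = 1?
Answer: -2160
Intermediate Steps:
w = -3 (w = -4 + 1 = -3)
X = -15
h(G) = 60*G**2 (h(G) = -(-60)*G**2 = 60*G**2)
h(w)*E(-4) = (60*(-3)**2)*(-4) = (60*9)*(-4) = 540*(-4) = -2160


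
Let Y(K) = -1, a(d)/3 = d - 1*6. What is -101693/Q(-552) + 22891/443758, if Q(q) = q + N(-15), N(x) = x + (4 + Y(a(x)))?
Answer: 22569996409/125139756 ≈ 180.36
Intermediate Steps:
a(d) = -18 + 3*d (a(d) = 3*(d - 1*6) = 3*(d - 6) = 3*(-6 + d) = -18 + 3*d)
N(x) = 3 + x (N(x) = x + (4 - 1) = x + 3 = 3 + x)
Q(q) = -12 + q (Q(q) = q + (3 - 15) = q - 12 = -12 + q)
-101693/Q(-552) + 22891/443758 = -101693/(-12 - 552) + 22891/443758 = -101693/(-564) + 22891*(1/443758) = -101693*(-1/564) + 22891/443758 = 101693/564 + 22891/443758 = 22569996409/125139756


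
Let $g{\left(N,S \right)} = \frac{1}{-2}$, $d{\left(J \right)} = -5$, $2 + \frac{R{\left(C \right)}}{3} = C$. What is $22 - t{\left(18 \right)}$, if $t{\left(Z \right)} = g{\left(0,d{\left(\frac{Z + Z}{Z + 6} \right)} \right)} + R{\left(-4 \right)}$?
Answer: $\frac{81}{2} \approx 40.5$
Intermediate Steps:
$R{\left(C \right)} = -6 + 3 C$
$g{\left(N,S \right)} = - \frac{1}{2}$
$t{\left(Z \right)} = - \frac{37}{2}$ ($t{\left(Z \right)} = - \frac{1}{2} + \left(-6 + 3 \left(-4\right)\right) = - \frac{1}{2} - 18 = - \frac{37}{2}$)
$22 - t{\left(18 \right)} = 22 - - \frac{37}{2} = 22 + \frac{37}{2} = \frac{81}{2}$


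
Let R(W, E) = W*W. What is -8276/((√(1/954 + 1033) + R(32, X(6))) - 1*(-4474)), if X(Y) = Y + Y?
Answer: -43408381392/28836530333 + 24828*√104461198/28836530333 ≈ -1.4965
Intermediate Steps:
X(Y) = 2*Y
R(W, E) = W²
-8276/((√(1/954 + 1033) + R(32, X(6))) - 1*(-4474)) = -8276/((√(1/954 + 1033) + 32²) - 1*(-4474)) = -8276/((√(1/954 + 1033) + 1024) + 4474) = -8276/((√(985483/954) + 1024) + 4474) = -8276/((√104461198/318 + 1024) + 4474) = -8276/((1024 + √104461198/318) + 4474) = -8276/(5498 + √104461198/318)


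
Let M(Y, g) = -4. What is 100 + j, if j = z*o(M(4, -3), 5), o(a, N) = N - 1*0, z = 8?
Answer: 140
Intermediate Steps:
o(a, N) = N (o(a, N) = N + 0 = N)
j = 40 (j = 8*5 = 40)
100 + j = 100 + 40 = 140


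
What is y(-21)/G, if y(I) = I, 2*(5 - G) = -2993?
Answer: -2/143 ≈ -0.013986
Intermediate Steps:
G = 3003/2 (G = 5 - ½*(-2993) = 5 + 2993/2 = 3003/2 ≈ 1501.5)
y(-21)/G = -21/3003/2 = -21*2/3003 = -2/143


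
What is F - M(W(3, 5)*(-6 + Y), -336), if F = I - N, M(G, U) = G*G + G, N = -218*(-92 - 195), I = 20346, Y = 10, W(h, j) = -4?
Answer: -42460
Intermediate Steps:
N = 62566 (N = -218*(-287) = 62566)
M(G, U) = G + G² (M(G, U) = G² + G = G + G²)
F = -42220 (F = 20346 - 1*62566 = 20346 - 62566 = -42220)
F - M(W(3, 5)*(-6 + Y), -336) = -42220 - (-4*(-6 + 10))*(1 - 4*(-6 + 10)) = -42220 - (-4*4)*(1 - 4*4) = -42220 - (-16)*(1 - 16) = -42220 - (-16)*(-15) = -42220 - 1*240 = -42220 - 240 = -42460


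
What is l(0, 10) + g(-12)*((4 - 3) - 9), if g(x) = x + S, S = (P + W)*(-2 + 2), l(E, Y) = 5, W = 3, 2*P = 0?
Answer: 101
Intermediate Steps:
P = 0 (P = (½)*0 = 0)
S = 0 (S = (0 + 3)*(-2 + 2) = 3*0 = 0)
g(x) = x (g(x) = x + 0 = x)
l(0, 10) + g(-12)*((4 - 3) - 9) = 5 - 12*((4 - 3) - 9) = 5 - 12*(1 - 9) = 5 - 12*(-8) = 5 + 96 = 101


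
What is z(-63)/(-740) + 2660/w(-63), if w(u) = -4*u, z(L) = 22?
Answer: 35051/3330 ≈ 10.526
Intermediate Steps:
z(-63)/(-740) + 2660/w(-63) = 22/(-740) + 2660/((-4*(-63))) = 22*(-1/740) + 2660/252 = -11/370 + 2660*(1/252) = -11/370 + 95/9 = 35051/3330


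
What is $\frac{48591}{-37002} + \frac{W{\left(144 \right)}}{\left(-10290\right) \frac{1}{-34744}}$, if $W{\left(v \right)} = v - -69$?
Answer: $\frac{2169303679}{3021830} \approx 717.88$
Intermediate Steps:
$W{\left(v \right)} = 69 + v$ ($W{\left(v \right)} = v + 69 = 69 + v$)
$\frac{48591}{-37002} + \frac{W{\left(144 \right)}}{\left(-10290\right) \frac{1}{-34744}} = \frac{48591}{-37002} + \frac{69 + 144}{\left(-10290\right) \frac{1}{-34744}} = 48591 \left(- \frac{1}{37002}\right) + \frac{213}{\left(-10290\right) \left(- \frac{1}{34744}\right)} = - \frac{16197}{12334} + \frac{213}{\frac{5145}{17372}} = - \frac{16197}{12334} + 213 \cdot \frac{17372}{5145} = - \frac{16197}{12334} + \frac{1233412}{1715} = \frac{2169303679}{3021830}$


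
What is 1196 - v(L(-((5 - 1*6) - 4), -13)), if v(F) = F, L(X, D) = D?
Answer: 1209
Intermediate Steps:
1196 - v(L(-((5 - 1*6) - 4), -13)) = 1196 - 1*(-13) = 1196 + 13 = 1209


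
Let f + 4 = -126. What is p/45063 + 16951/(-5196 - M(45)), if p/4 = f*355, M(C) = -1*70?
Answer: -155465683/20999358 ≈ -7.4034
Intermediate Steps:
M(C) = -70
f = -130 (f = -4 - 126 = -130)
p = -184600 (p = 4*(-130*355) = 4*(-46150) = -184600)
p/45063 + 16951/(-5196 - M(45)) = -184600/45063 + 16951/(-5196 - 1*(-70)) = -184600*1/45063 + 16951/(-5196 + 70) = -184600/45063 + 16951/(-5126) = -184600/45063 + 16951*(-1/5126) = -184600/45063 - 1541/466 = -155465683/20999358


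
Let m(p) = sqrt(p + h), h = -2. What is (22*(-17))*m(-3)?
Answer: -374*I*sqrt(5) ≈ -836.29*I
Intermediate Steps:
m(p) = sqrt(-2 + p) (m(p) = sqrt(p - 2) = sqrt(-2 + p))
(22*(-17))*m(-3) = (22*(-17))*sqrt(-2 - 3) = -374*I*sqrt(5)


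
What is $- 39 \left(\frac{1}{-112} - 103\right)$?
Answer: $\frac{449943}{112} \approx 4017.3$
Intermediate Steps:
$- 39 \left(\frac{1}{-112} - 103\right) = - 39 \left(- \frac{1}{112} - 103\right) = \left(-39\right) \left(- \frac{11537}{112}\right) = \frac{449943}{112}$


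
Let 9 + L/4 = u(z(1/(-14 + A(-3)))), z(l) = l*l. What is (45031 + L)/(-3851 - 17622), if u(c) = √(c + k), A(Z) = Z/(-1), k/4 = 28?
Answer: -44995/21473 - 4*√13553/236203 ≈ -2.0974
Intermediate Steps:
k = 112 (k = 4*28 = 112)
A(Z) = -Z (A(Z) = Z*(-1) = -Z)
z(l) = l²
u(c) = √(112 + c) (u(c) = √(c + 112) = √(112 + c))
L = -36 + 4*√13553/11 (L = -36 + 4*√(112 + (1/(-14 - 1*(-3)))²) = -36 + 4*√(112 + (1/(-14 + 3))²) = -36 + 4*√(112 + (1/(-11))²) = -36 + 4*√(112 + (-1/11)²) = -36 + 4*√(112 + 1/121) = -36 + 4*√(13553/121) = -36 + 4*(√13553/11) = -36 + 4*√13553/11 ≈ 6.3336)
(45031 + L)/(-3851 - 17622) = (45031 + (-36 + 4*√13553/11))/(-3851 - 17622) = (44995 + 4*√13553/11)/(-21473) = (44995 + 4*√13553/11)*(-1/21473) = -44995/21473 - 4*√13553/236203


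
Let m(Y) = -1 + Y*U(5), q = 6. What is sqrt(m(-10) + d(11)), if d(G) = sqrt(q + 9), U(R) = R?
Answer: sqrt(-51 + sqrt(15)) ≈ 6.8649*I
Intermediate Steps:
d(G) = sqrt(15) (d(G) = sqrt(6 + 9) = sqrt(15))
m(Y) = -1 + 5*Y (m(Y) = -1 + Y*5 = -1 + 5*Y)
sqrt(m(-10) + d(11)) = sqrt((-1 + 5*(-10)) + sqrt(15)) = sqrt((-1 - 50) + sqrt(15)) = sqrt(-51 + sqrt(15))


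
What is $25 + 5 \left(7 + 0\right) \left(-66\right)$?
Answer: $-2285$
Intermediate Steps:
$25 + 5 \left(7 + 0\right) \left(-66\right) = 25 + 5 \cdot 7 \left(-66\right) = 25 + 35 \left(-66\right) = 25 - 2310 = -2285$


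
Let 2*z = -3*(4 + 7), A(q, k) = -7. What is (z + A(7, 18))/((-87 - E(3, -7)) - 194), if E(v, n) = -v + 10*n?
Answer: 47/416 ≈ 0.11298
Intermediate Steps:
z = -33/2 (z = (-3*(4 + 7))/2 = (-3*11)/2 = (½)*(-33) = -33/2 ≈ -16.500)
(z + A(7, 18))/((-87 - E(3, -7)) - 194) = (-33/2 - 7)/((-87 - (-1*3 + 10*(-7))) - 194) = -47/(2*((-87 - (-3 - 70)) - 194)) = -47/(2*((-87 - 1*(-73)) - 194)) = -47/(2*((-87 + 73) - 194)) = -47/(2*(-14 - 194)) = -47/2/(-208) = -47/2*(-1/208) = 47/416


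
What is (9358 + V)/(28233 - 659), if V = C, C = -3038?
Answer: 3160/13787 ≈ 0.22920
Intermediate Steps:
V = -3038
(9358 + V)/(28233 - 659) = (9358 - 3038)/(28233 - 659) = 6320/27574 = 6320*(1/27574) = 3160/13787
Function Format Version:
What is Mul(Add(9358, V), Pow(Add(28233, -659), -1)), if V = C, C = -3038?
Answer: Rational(3160, 13787) ≈ 0.22920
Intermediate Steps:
V = -3038
Mul(Add(9358, V), Pow(Add(28233, -659), -1)) = Mul(Add(9358, -3038), Pow(Add(28233, -659), -1)) = Mul(6320, Pow(27574, -1)) = Mul(6320, Rational(1, 27574)) = Rational(3160, 13787)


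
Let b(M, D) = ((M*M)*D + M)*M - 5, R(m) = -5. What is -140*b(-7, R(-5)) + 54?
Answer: -246206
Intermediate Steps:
b(M, D) = -5 + M*(M + D*M²) (b(M, D) = (M²*D + M)*M - 5 = (D*M² + M)*M - 5 = (M + D*M²)*M - 5 = M*(M + D*M²) - 5 = -5 + M*(M + D*M²))
-140*b(-7, R(-5)) + 54 = -140*(-5 + (-7)² - 5*(-7)³) + 54 = -140*(-5 + 49 - 5*(-343)) + 54 = -140*(-5 + 49 + 1715) + 54 = -140*1759 + 54 = -246260 + 54 = -246206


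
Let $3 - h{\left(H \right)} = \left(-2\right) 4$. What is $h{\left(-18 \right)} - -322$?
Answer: $333$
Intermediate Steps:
$h{\left(H \right)} = 11$ ($h{\left(H \right)} = 3 - \left(-2\right) 4 = 3 - -8 = 3 + 8 = 11$)
$h{\left(-18 \right)} - -322 = 11 - -322 = 11 + 322 = 333$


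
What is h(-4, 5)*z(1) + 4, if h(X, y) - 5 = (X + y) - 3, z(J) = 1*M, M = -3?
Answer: -5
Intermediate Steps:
z(J) = -3 (z(J) = 1*(-3) = -3)
h(X, y) = 2 + X + y (h(X, y) = 5 + ((X + y) - 3) = 5 + (-3 + X + y) = 2 + X + y)
h(-4, 5)*z(1) + 4 = (2 - 4 + 5)*(-3) + 4 = 3*(-3) + 4 = -9 + 4 = -5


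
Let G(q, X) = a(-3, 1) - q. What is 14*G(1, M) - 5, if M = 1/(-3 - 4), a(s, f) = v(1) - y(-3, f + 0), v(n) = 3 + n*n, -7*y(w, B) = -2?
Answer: 33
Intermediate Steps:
y(w, B) = 2/7 (y(w, B) = -⅐*(-2) = 2/7)
v(n) = 3 + n²
a(s, f) = 26/7 (a(s, f) = (3 + 1²) - 1*2/7 = (3 + 1) - 2/7 = 4 - 2/7 = 26/7)
M = -⅐ (M = 1/(-7) = -⅐ ≈ -0.14286)
G(q, X) = 26/7 - q
14*G(1, M) - 5 = 14*(26/7 - 1*1) - 5 = 14*(26/7 - 1) - 5 = 14*(19/7) - 5 = 38 - 5 = 33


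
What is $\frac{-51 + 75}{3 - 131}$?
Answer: $- \frac{3}{16} \approx -0.1875$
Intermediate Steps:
$\frac{-51 + 75}{3 - 131} = \frac{1}{-128} \cdot 24 = \left(- \frac{1}{128}\right) 24 = - \frac{3}{16}$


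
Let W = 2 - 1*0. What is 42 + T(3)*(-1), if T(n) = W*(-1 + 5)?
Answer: 34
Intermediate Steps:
W = 2 (W = 2 + 0 = 2)
T(n) = 8 (T(n) = 2*(-1 + 5) = 2*4 = 8)
42 + T(3)*(-1) = 42 + 8*(-1) = 42 - 8 = 34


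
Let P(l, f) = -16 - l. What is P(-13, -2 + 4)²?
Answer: 9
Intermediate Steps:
P(-13, -2 + 4)² = (-16 - 1*(-13))² = (-16 + 13)² = (-3)² = 9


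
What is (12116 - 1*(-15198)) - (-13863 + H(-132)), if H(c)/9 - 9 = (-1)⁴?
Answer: 41087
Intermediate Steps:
H(c) = 90 (H(c) = 81 + 9*(-1)⁴ = 81 + 9*1 = 81 + 9 = 90)
(12116 - 1*(-15198)) - (-13863 + H(-132)) = (12116 - 1*(-15198)) - (-13863 + 90) = (12116 + 15198) - 1*(-13773) = 27314 + 13773 = 41087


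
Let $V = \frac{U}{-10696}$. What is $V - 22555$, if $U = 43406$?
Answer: $- \frac{120645843}{5348} \approx -22559.0$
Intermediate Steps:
$V = - \frac{21703}{5348}$ ($V = \frac{43406}{-10696} = 43406 \left(- \frac{1}{10696}\right) = - \frac{21703}{5348} \approx -4.0582$)
$V - 22555 = - \frac{21703}{5348} - 22555 = - \frac{120645843}{5348}$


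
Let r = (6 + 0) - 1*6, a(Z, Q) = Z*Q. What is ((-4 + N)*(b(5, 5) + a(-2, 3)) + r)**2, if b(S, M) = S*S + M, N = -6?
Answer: 57600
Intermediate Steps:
b(S, M) = M + S**2 (b(S, M) = S**2 + M = M + S**2)
a(Z, Q) = Q*Z
r = 0 (r = 6 - 6 = 0)
((-4 + N)*(b(5, 5) + a(-2, 3)) + r)**2 = ((-4 - 6)*((5 + 5**2) + 3*(-2)) + 0)**2 = (-10*((5 + 25) - 6) + 0)**2 = (-10*(30 - 6) + 0)**2 = (-10*24 + 0)**2 = (-240 + 0)**2 = (-240)**2 = 57600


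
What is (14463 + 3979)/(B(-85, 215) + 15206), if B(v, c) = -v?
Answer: 18442/15291 ≈ 1.2061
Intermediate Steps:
(14463 + 3979)/(B(-85, 215) + 15206) = (14463 + 3979)/(-1*(-85) + 15206) = 18442/(85 + 15206) = 18442/15291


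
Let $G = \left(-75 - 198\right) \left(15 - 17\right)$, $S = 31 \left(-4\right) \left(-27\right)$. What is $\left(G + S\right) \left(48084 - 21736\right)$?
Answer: $102599112$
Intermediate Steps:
$S = 3348$ ($S = \left(-124\right) \left(-27\right) = 3348$)
$G = 546$ ($G = \left(-75 - 198\right) \left(15 - 17\right) = \left(-273\right) \left(-2\right) = 546$)
$\left(G + S\right) \left(48084 - 21736\right) = \left(546 + 3348\right) \left(48084 - 21736\right) = 3894 \cdot 26348 = 102599112$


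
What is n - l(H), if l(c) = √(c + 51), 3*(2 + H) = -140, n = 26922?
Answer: 26922 - √21/3 ≈ 26920.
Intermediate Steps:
H = -146/3 (H = -2 + (⅓)*(-140) = -2 - 140/3 = -146/3 ≈ -48.667)
l(c) = √(51 + c)
n - l(H) = 26922 - √(51 - 146/3) = 26922 - √(7/3) = 26922 - √21/3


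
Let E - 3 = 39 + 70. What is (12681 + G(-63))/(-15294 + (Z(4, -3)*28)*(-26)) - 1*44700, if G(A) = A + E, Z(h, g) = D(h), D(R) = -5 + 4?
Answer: -325556465/7283 ≈ -44701.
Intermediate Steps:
D(R) = -1
Z(h, g) = -1
E = 112 (E = 3 + (39 + 70) = 3 + 109 = 112)
G(A) = 112 + A (G(A) = A + 112 = 112 + A)
(12681 + G(-63))/(-15294 + (Z(4, -3)*28)*(-26)) - 1*44700 = (12681 + (112 - 63))/(-15294 - 1*28*(-26)) - 1*44700 = (12681 + 49)/(-15294 - 28*(-26)) - 44700 = 12730/(-15294 + 728) - 44700 = 12730/(-14566) - 44700 = 12730*(-1/14566) - 44700 = -6365/7283 - 44700 = -325556465/7283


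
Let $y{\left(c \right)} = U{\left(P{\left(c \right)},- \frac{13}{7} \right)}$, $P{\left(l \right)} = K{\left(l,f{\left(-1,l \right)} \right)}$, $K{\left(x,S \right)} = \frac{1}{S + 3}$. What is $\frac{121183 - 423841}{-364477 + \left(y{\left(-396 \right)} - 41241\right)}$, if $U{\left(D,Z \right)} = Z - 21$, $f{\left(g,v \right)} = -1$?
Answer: $\frac{1059303}{1420093} \approx 0.74594$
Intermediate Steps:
$K{\left(x,S \right)} = \frac{1}{3 + S}$
$P{\left(l \right)} = \frac{1}{2}$ ($P{\left(l \right)} = \frac{1}{3 - 1} = \frac{1}{2}$)
$U{\left(D,Z \right)} = -21 + Z$
$y{\left(c \right)} = - \frac{160}{7}$ ($y{\left(c \right)} = -21 - \frac{13}{7} = - \frac{160}{7}$)
$\frac{121183 - 423841}{-364477 + \left(y{\left(-396 \right)} - 41241\right)} = \frac{121183 - 423841}{-364477 - \frac{288847}{7}} = - \frac{302658}{-364477 - \frac{288847}{7}} = - \frac{302658}{- \frac{2840186}{7}} = \left(-302658\right) \left(- \frac{7}{2840186}\right) = \frac{1059303}{1420093}$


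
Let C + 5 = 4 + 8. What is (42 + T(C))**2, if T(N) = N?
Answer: 2401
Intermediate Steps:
C = 7 (C = -5 + (4 + 8) = -5 + 12 = 7)
(42 + T(C))**2 = (42 + 7)**2 = 49**2 = 2401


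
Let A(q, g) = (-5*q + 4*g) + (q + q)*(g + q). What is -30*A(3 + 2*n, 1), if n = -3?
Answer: -930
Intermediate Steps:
A(q, g) = -5*q + 4*g + 2*q*(g + q) (A(q, g) = (-5*q + 4*g) + (2*q)*(g + q) = (-5*q + 4*g) + 2*q*(g + q) = -5*q + 4*g + 2*q*(g + q))
-30*A(3 + 2*n, 1) = -30*(-5*(3 + 2*(-3)) + 2*(3 + 2*(-3))**2 + 4*1 + 2*1*(3 + 2*(-3))) = -30*(-5*(3 - 6) + 2*(3 - 6)**2 + 4 + 2*1*(3 - 6)) = -30*(-5*(-3) + 2*(-3)**2 + 4 + 2*1*(-3)) = -30*(15 + 2*9 + 4 - 6) = -30*(15 + 18 + 4 - 6) = -30*31 = -930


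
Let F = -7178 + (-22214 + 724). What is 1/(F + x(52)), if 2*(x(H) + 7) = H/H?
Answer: -2/57349 ≈ -3.4874e-5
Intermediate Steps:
x(H) = -13/2 (x(H) = -7 + (H/H)/2 = -7 + (½)*1 = -7 + ½ = -13/2)
F = -28668 (F = -7178 - 21490 = -28668)
1/(F + x(52)) = 1/(-28668 - 13/2) = 1/(-57349/2) = -2/57349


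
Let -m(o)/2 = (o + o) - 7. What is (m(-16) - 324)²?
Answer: 60516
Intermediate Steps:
m(o) = 14 - 4*o (m(o) = -2*((o + o) - 7) = -2*(2*o - 7) = -2*(-7 + 2*o) = 14 - 4*o)
(m(-16) - 324)² = ((14 - 4*(-16)) - 324)² = ((14 + 64) - 324)² = (78 - 324)² = (-246)² = 60516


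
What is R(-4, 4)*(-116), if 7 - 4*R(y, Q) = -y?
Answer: -87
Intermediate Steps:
R(y, Q) = 7/4 + y/4 (R(y, Q) = 7/4 - (-1)*y/4 = 7/4 + y/4)
R(-4, 4)*(-116) = (7/4 + (¼)*(-4))*(-116) = (7/4 - 1)*(-116) = (¾)*(-116) = -87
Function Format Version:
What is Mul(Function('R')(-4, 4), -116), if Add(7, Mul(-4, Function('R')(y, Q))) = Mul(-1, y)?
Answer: -87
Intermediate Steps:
Function('R')(y, Q) = Add(Rational(7, 4), Mul(Rational(1, 4), y)) (Function('R')(y, Q) = Add(Rational(7, 4), Mul(Rational(-1, 4), Mul(-1, y))) = Add(Rational(7, 4), Mul(Rational(1, 4), y)))
Mul(Function('R')(-4, 4), -116) = Mul(Add(Rational(7, 4), Mul(Rational(1, 4), -4)), -116) = Mul(Add(Rational(7, 4), -1), -116) = Mul(Rational(3, 4), -116) = -87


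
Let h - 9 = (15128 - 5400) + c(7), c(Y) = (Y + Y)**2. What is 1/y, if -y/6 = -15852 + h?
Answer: 1/35514 ≈ 2.8158e-5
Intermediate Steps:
c(Y) = 4*Y**2 (c(Y) = (2*Y)**2 = 4*Y**2)
h = 9933 (h = 9 + ((15128 - 5400) + 4*7**2) = 9 + (9728 + 4*49) = 9 + (9728 + 196) = 9 + 9924 = 9933)
y = 35514 (y = -6*(-15852 + 9933) = -6*(-5919) = 35514)
1/y = 1/35514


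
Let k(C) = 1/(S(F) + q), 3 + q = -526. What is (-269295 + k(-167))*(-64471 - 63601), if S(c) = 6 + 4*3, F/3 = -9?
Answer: 2517707912816/73 ≈ 3.4489e+10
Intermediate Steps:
F = -27 (F = 3*(-9) = -27)
q = -529 (q = -3 - 526 = -529)
S(c) = 18 (S(c) = 6 + 12 = 18)
k(C) = -1/511 (k(C) = 1/(18 - 529) = 1/(-511) = -1/511)
(-269295 + k(-167))*(-64471 - 63601) = (-269295 - 1/511)*(-64471 - 63601) = -137609746/511*(-128072) = 2517707912816/73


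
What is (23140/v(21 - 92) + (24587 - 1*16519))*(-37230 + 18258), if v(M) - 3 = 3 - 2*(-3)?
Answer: -189650436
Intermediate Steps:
v(M) = 12 (v(M) = 3 + (3 - 2*(-3)) = 3 + (3 + 6) = 3 + 9 = 12)
(23140/v(21 - 92) + (24587 - 1*16519))*(-37230 + 18258) = (23140/12 + (24587 - 1*16519))*(-37230 + 18258) = (23140*(1/12) + (24587 - 16519))*(-18972) = (5785/3 + 8068)*(-18972) = (29989/3)*(-18972) = -189650436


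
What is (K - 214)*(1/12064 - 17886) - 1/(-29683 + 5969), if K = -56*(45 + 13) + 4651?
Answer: -104897039066103/4932512 ≈ -2.1266e+7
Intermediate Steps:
K = 1403 (K = -56*58 + 4651 = -3248 + 4651 = 1403)
(K - 214)*(1/12064 - 17886) - 1/(-29683 + 5969) = (1403 - 214)*(1/12064 - 17886) - 1/(-29683 + 5969) = 1189*(1/12064 - 17886) - 1/(-23714) = 1189*(-215776703/12064) - 1*(-1/23714) = -8846844823/416 + 1/23714 = -104897039066103/4932512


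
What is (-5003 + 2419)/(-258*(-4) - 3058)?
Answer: 1292/1013 ≈ 1.2754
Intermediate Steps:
(-5003 + 2419)/(-258*(-4) - 3058) = -2584/(1032 - 3058) = -2584/(-2026) = -2584*(-1/2026) = 1292/1013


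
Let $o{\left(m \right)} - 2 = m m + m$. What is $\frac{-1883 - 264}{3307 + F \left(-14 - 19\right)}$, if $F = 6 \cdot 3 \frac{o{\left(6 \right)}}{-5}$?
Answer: $- \frac{10735}{42671} \approx -0.25158$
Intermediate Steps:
$o{\left(m \right)} = 2 + m + m^{2}$ ($o{\left(m \right)} = 2 + \left(m m + m\right) = 2 + \left(m^{2} + m\right) = 2 + \left(m + m^{2}\right) = 2 + m + m^{2}$)
$F = - \frac{792}{5}$ ($F = 6 \cdot 3 \frac{2 + 6 + 6^{2}}{-5} = 18 \left(2 + 6 + 36\right) \left(- \frac{1}{5}\right) = 18 \cdot 44 \left(- \frac{1}{5}\right) = 18 \left(- \frac{44}{5}\right) = - \frac{792}{5} \approx -158.4$)
$\frac{-1883 - 264}{3307 + F \left(-14 - 19\right)} = \frac{-1883 - 264}{3307 - \frac{792 \left(-14 - 19\right)}{5}} = - \frac{2147}{3307 - \frac{792 \left(-14 - 19\right)}{5}} = - \frac{2147}{3307 - - \frac{26136}{5}} = - \frac{2147}{3307 + \frac{26136}{5}} = - \frac{2147}{\frac{42671}{5}} = \left(-2147\right) \frac{5}{42671} = - \frac{10735}{42671}$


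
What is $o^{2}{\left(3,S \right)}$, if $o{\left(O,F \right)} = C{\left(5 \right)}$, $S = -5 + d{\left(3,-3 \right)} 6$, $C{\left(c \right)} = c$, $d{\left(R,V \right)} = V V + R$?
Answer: $25$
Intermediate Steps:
$d{\left(R,V \right)} = R + V^{2}$ ($d{\left(R,V \right)} = V^{2} + R = R + V^{2}$)
$S = 67$ ($S = -5 + \left(3 + \left(-3\right)^{2}\right) 6 = -5 + \left(3 + 9\right) 6 = -5 + 12 \cdot 6 = -5 + 72 = 67$)
$o{\left(O,F \right)} = 5$
$o^{2}{\left(3,S \right)} = 5^{2} = 25$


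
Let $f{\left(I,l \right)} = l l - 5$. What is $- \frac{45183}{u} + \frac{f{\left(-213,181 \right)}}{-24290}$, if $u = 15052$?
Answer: $- \frac{795269191}{182806540} \approx -4.3503$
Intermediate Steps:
$f{\left(I,l \right)} = -5 + l^{2}$ ($f{\left(I,l \right)} = l^{2} - 5 = -5 + l^{2}$)
$- \frac{45183}{u} + \frac{f{\left(-213,181 \right)}}{-24290} = - \frac{45183}{15052} + \frac{-5 + 181^{2}}{-24290} = \left(-45183\right) \frac{1}{15052} + \left(-5 + 32761\right) \left(- \frac{1}{24290}\right) = - \frac{45183}{15052} + 32756 \left(- \frac{1}{24290}\right) = - \frac{45183}{15052} - \frac{16378}{12145} = - \frac{795269191}{182806540}$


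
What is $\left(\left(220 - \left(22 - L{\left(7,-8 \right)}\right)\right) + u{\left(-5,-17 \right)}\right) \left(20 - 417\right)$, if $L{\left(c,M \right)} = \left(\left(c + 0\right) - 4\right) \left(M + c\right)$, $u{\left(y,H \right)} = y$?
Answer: $-75430$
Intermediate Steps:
$L{\left(c,M \right)} = \left(-4 + c\right) \left(M + c\right)$ ($L{\left(c,M \right)} = \left(c - 4\right) \left(M + c\right) = \left(-4 + c\right) \left(M + c\right)$)
$\left(\left(220 - \left(22 - L{\left(7,-8 \right)}\right)\right) + u{\left(-5,-17 \right)}\right) \left(20 - 417\right) = \left(\left(220 - \left(22 - \left(7^{2} - -32 - 28 - 56\right)\right)\right) - 5\right) \left(20 - 417\right) = \left(\left(220 - \left(22 - \left(49 + 32 - 28 - 56\right)\right)\right) - 5\right) \left(-397\right) = \left(\left(220 - \left(22 - -3\right)\right) - 5\right) \left(-397\right) = \left(\left(220 - \left(22 + 3\right)\right) - 5\right) \left(-397\right) = \left(\left(220 - 25\right) - 5\right) \left(-397\right) = \left(195 - 5\right) \left(-397\right) = 190 \left(-397\right) = -75430$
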